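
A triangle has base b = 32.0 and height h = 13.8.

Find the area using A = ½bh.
A = ½·b·h = ½·32.0·13.8 = ½·441.6 = 220.8

Area = 220.8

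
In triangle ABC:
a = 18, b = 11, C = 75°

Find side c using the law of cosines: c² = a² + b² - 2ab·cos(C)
c² = 18² + 11² − 2·18·11·cos(75°)
cos(75°) ≈ 0.258819
c² ≈ 324 + 121 − 396·(0.258819) ≈ 445 − 102.492 ≈ 342.508
c ≈ √342.508 ≈ 18.507

c = 18.51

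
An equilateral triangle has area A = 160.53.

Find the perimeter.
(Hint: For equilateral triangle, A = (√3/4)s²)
A = (√3/4)s²  ⇒  s² = 4A/√3 = 4·160.53/√3 = 642.12/1.73205 ≈ 370.728
s ≈ √370.728 ≈ 19.2543
Perimeter = 3s ≈ 3·19.2543 ≈ 57.7629

Perimeter = 57.76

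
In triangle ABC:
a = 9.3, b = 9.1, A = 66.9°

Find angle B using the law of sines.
a/sin(A) = b/sin(B)  ⇒  sin(B) = b·sin(A)/a = 9.1·sin(66.9°)/9.3
sin(66.9°) ≈ 0.919821
sin(B) ≈ 9.1·0.919821/9.3 ≈ 8.37038/9.3 ≈ 0.90004
B = arcsin(0.90004) ≈ 64.1634°
(Since b ≤ a we need B ≤ A, so the obtuse alternative 180° − 64.1634° ≈ 115.837° is rejected.)

B = 64.16°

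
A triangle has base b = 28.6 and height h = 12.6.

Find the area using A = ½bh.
A = ½·b·h = ½·28.6·12.6 = ½·360.36 = 180.18

Area = 180.18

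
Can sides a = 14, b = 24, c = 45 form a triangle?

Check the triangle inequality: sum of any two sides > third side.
a + b vs c: 14 + 24 = 38 ≤ 45  ✗
a + c vs b: 14 + 45 = 59 > 24  ✓
b + c vs a: 24 + 45 = 69 > 14  ✓

No: 14 + 24 = 38 is not > 45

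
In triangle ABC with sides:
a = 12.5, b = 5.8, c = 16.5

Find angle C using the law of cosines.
c² = a² + b² − 2ab·cos(C)  ⇒  cos(C) = (a² + b² − c²)/(2ab)
cos(C) = (12.5² + 5.8² − 16.5²)/(2·12.5·5.8) = (156.25 + 33.64 − 272.25)/145 = -82.36/145 ≈ -0.568
C = arccos(-0.568) ≈ 124.611°

C = 124.6°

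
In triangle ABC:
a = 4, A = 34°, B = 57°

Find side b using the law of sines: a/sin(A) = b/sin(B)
a/sin(A) = b/sin(B)  ⇒  b = a·sin(B)/sin(A) = 4·sin(57°)/sin(34°)
sin(57°) ≈ 0.838671, sin(34°) ≈ 0.559193
b ≈ 4·0.838671/0.559193 ≈ 3.35468/0.559193 ≈ 5.99915

b = 5.999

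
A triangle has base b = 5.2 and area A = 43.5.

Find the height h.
A = ½·b·h  ⇒  h = 2A/b = 2·43.5/5.2 = 87/5.2 ≈ 16.7308

h = 16.73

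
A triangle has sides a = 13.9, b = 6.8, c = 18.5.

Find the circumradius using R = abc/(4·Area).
First find the area with Heron's formula.
s = (13.9 + 6.8 + 18.5)/2 = 19.6
Area = √(s(s−a)(s−b)(s−c)) = √(19.6·5.7·12.8·1.1) ≈ √1573.02 ≈ 39.6613
abc = 13.9·6.8·18.5 = 1748.62
R = abc/(4·Area) ≈ 1748.62/(4·39.6613) = 1748.62/158.645 ≈ 11.0222

R = 11.02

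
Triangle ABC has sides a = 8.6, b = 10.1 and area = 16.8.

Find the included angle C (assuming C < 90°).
Area = ½·a·b·sin(C)  ⇒  sin(C) = 2·Area/(a·b) = 2·16.8/(8.6·10.1) = 33.6/86.86 ≈ 0.386829
C = arcsin(0.386829) ≈ 22.7574° (taking the acute solution since C < 90°)

C = 22.76°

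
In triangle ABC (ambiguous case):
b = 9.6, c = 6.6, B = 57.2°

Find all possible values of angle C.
b/sin(B) = c/sin(C)  ⇒  sin(C) = c·sin(B)/b = 6.6·sin(57.2°)/9.6
sin(57.2°) ≈ 0.840567
sin(C) ≈ 6.6·0.840567/9.6 ≈ 5.54774/9.6 ≈ 0.57789
Candidate 1: C₁ = arcsin(0.57789) ≈ 35.3022°  →  A = 180° − 57.2° − 35.3022° ≈ 87.4978° > 0, valid
Candidate 2: C₂ = 180° − C₁ ≈ 144.698°  →  A = 180° − 57.2° − 144.698° ≈ -21.8978° ≤ 0, not a valid triangle

C = 35.3° (one solution)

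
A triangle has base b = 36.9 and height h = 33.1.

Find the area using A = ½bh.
A = ½·b·h = ½·36.9·33.1 = ½·1221.39 = 610.695

Area = 610.695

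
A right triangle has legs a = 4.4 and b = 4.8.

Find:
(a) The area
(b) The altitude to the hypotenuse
(a) The legs are perpendicular, so Area = ½·a·b = ½·4.4·4.8 = ½·21.12 = 10.56
(b) Hypotenuse c = √(a² + b²) = √(19.36 + 23.04) = √42.4 ≈ 6.51153
    Area = ½·c·h_c  ⇒  h_c = 2·Area/c = 21.12/6.51153 ≈ 3.24348

Area = 10.56, h_c = 3.243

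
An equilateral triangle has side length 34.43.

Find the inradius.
r = Area/s with s the semi-perimeter.
Area = (√3/4)·34.43² = (√3/4)·1185.4249 ≈ 0.433013·1185.4249 ≈ 513.304
s = 3·34.43/2 = 51.645
r ≈ 513.304/51.645 ≈ 9.93908
(Equivalently r = side/(2√3) = 34.43/3.4641 ≈ 9.93908.)

r = 9.939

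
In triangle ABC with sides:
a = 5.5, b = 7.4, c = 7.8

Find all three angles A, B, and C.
Law of cosines for each angle (a² = 30.25, b² = 54.76, c² = 60.84):
cos(A) = (b² + c² − a²)/(2bc) = (54.76 + 60.84 − 30.25)/(2·7.4·7.8) = 85.35/115.44 ≈ 0.739345  ⇒  A ≈ 42.3243°
cos(B) = (a² + c² − b²)/(2ac) = (30.25 + 60.84 − 54.76)/(2·5.5·7.8) = 36.33/85.8 ≈ 0.423427  ⇒  B ≈ 64.9489°
cos(C) = (a² + b² − c²)/(2ab) = (30.25 + 54.76 − 60.84)/(2·5.5·7.4) = 24.17/81.4 ≈ 0.296929  ⇒  C ≈ 72.7268°
Check: A + B + C ≈ 180°

A = 42.32°, B = 64.95°, C = 72.73°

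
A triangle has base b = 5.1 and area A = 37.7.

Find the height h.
A = ½·b·h  ⇒  h = 2A/b = 2·37.7/5.1 = 75.4/5.1 ≈ 14.7843

h = 14.78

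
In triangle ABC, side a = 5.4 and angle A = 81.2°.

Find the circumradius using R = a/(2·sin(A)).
R = a/(2·sin(A)) = 5.4/(2·sin(81.2°))
sin(81.2°) ≈ 0.988228
R ≈ 5.4/(2·0.988228) = 5.4/1.97646 ≈ 2.73216

R = 2.732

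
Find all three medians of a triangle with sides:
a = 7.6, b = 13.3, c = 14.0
Median formula: m_a = ½√(2b² + 2c² − a²) (and cyclically). a² = 57.76, b² = 176.89, c² = 196.
m_a = ½√(2·176.89 + 2·196 − 57.76) = ½√688.02 ≈ ½·26.2301 ≈ 13.1151
m_b = ½√(2·57.76 + 2·196 − 176.89) = ½√330.63 ≈ ½·18.1832 ≈ 9.09162
m_c = ½√(2·57.76 + 2·176.89 − 196) = ½√273.3 ≈ ½·16.5318 ≈ 8.26589

m_a = 13.12, m_b = 9.092, m_c = 8.266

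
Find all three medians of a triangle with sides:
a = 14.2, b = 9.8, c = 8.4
Median formula: m_a = ½√(2b² + 2c² − a²) (and cyclically). a² = 201.64, b² = 96.04, c² = 70.56.
m_a = ½√(2·96.04 + 2·70.56 − 201.64) = ½√131.56 ≈ ½·11.47 ≈ 5.73498
m_b = ½√(2·201.64 + 2·70.56 − 96.04) = ½√448.36 ≈ ½·21.1745 ≈ 10.5873
m_c = ½√(2·201.64 + 2·96.04 − 70.56) = ½√524.8 ≈ ½·22.9085 ≈ 11.4543

m_a = 5.735, m_b = 10.59, m_c = 11.45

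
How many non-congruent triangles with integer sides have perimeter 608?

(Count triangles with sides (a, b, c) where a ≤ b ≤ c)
Let a ≤ b ≤ c with a + b + c = 608. The only binding inequality is a + b > c, i.e. 608 − c > c, so c < 608/2; and c ≥ 608/3 since c is the largest side.
So 203 ≤ c ≤ 303. For each c, b runs from ⌈(608 − c)/2⌉ up to c (then a = 608 − b − c satisfies 1 ≤ a ≤ b automatically), giving c − ⌈(608 − c)/2⌉ + 1 choices.
Summing over c: 1 + 3 + 4 + 6 + … + 150 + 151  (101 terms, c = 203, …, 303) = 7701
Check (closed form: nearest integer to p²/48 for even p, (p+3)²/48 for odd p): 608²/48 = 369664/48 ≈ 7701.33 → 7701

7701 triangles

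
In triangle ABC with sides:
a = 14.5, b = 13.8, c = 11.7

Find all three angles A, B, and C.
Law of cosines for each angle (a² = 210.25, b² = 190.44, c² = 136.89):
cos(A) = (b² + c² − a²)/(2bc) = (190.44 + 136.89 − 210.25)/(2·13.8·11.7) = 117.08/322.92 ≈ 0.362567  ⇒  A ≈ 68.7421°
cos(B) = (a² + c² − b²)/(2ac) = (210.25 + 136.89 − 190.44)/(2·14.5·11.7) = 156.7/339.3 ≈ 0.461833  ⇒  B ≈ 62.4945°
cos(C) = (a² + b² − c²)/(2ab) = (210.25 + 190.44 − 136.89)/(2·14.5·13.8) = 263.8/400.2 ≈ 0.65917  ⇒  C ≈ 48.7634°
Check: A + B + C ≈ 180°

A = 68.74°, B = 62.49°, C = 48.76°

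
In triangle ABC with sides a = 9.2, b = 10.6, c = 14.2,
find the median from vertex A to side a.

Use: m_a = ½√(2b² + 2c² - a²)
m_a = ½√(2·10.6² + 2·14.2² − 9.2²) = ½√(2·112.36 + 2·201.64 − 84.64) = ½√(224.72 + 403.28 − 84.64) = ½√543.36
√543.36 ≈ 23.3101, so m_a ≈ 11.655

m_a = 11.66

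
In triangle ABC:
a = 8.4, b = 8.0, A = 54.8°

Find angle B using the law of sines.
a/sin(A) = b/sin(B)  ⇒  sin(B) = b·sin(A)/a = 8.0·sin(54.8°)/8.4
sin(54.8°) ≈ 0.817145
sin(B) ≈ 8.0·0.817145/8.4 ≈ 6.53716/8.4 ≈ 0.778233
B = arcsin(0.778233) ≈ 51.0991°
(Since b ≤ a we need B ≤ A, so the obtuse alternative 180° − 51.0991° ≈ 128.901° is rejected.)

B = 51.1°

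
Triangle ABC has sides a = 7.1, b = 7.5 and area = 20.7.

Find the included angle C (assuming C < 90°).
Area = ½·a·b·sin(C)  ⇒  sin(C) = 2·Area/(a·b) = 2·20.7/(7.1·7.5) = 41.4/53.25 ≈ 0.777465
C = arcsin(0.777465) ≈ 51.029° (taking the acute solution since C < 90°)

C = 51.03°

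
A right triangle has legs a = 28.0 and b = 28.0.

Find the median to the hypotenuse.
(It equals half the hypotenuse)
Hypotenuse c = √(a² + b²) = √(784 + 784) = √1568 ≈ 39.598
Median to hypotenuse = c/2 ≈ 39.598/2 ≈ 19.799

Median = 19.8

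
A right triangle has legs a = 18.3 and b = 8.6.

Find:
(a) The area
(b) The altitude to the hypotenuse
(a) The legs are perpendicular, so Area = ½·a·b = ½·18.3·8.6 = ½·157.38 = 78.69
(b) Hypotenuse c = √(a² + b²) = √(334.89 + 73.96) = √408.85 ≈ 20.22
    Area = ½·c·h_c  ⇒  h_c = 2·Area/c = 157.38/20.22 ≈ 7.78337

Area = 78.69, h_c = 7.783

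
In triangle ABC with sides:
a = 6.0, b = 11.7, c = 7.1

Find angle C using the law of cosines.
c² = a² + b² − 2ab·cos(C)  ⇒  cos(C) = (a² + b² − c²)/(2ab)
cos(C) = (6.0² + 11.7² − 7.1²)/(2·6.0·11.7) = (36 + 136.89 − 50.41)/140.4 = 122.48/140.4 ≈ 0.872365
C = arccos(0.872365) ≈ 29.2654°

C = 29.27°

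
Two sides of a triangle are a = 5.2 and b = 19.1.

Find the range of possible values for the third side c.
Triangle inequality: |a − b| < c < a + b
|a − b| = |5.2 − 19.1| = 13.9
a + b = 5.2 + 19.1 = 24.3

13.9 < c < 24.3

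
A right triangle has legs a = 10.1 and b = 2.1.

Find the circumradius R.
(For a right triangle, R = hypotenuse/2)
Hypotenuse c = √(a² + b²) = √(102.01 + 4.41) = √106.42 ≈ 10.316
R = c/2 ≈ 10.316/2 ≈ 5.158

R = 5.158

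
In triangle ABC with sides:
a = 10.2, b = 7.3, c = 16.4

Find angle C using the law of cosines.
c² = a² + b² − 2ab·cos(C)  ⇒  cos(C) = (a² + b² − c²)/(2ab)
cos(C) = (10.2² + 7.3² − 16.4²)/(2·10.2·7.3) = (104.04 + 53.29 − 268.96)/148.92 = -111.63/148.92 ≈ -0.749597
C = arccos(-0.749597) ≈ 138.555°

C = 138.6°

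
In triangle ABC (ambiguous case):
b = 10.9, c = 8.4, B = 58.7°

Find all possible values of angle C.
b/sin(B) = c/sin(C)  ⇒  sin(C) = c·sin(B)/b = 8.4·sin(58.7°)/10.9
sin(58.7°) ≈ 0.854459
sin(C) ≈ 8.4·0.854459/10.9 ≈ 7.17745/10.9 ≈ 0.658482
Candidate 1: C₁ = arcsin(0.658482) ≈ 41.1842°  →  A = 180° − 58.7° − 41.1842° ≈ 80.1158° > 0, valid
Candidate 2: C₂ = 180° − C₁ ≈ 138.816°  →  A = 180° − 58.7° − 138.816° ≈ -17.5158° ≤ 0, not a valid triangle

C = 41.18° (one solution)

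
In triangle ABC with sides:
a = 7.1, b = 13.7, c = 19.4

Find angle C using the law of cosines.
c² = a² + b² − 2ab·cos(C)  ⇒  cos(C) = (a² + b² − c²)/(2ab)
cos(C) = (7.1² + 13.7² − 19.4²)/(2·7.1·13.7) = (50.41 + 187.69 − 376.36)/194.54 = -138.26/194.54 ≈ -0.710702
C = arccos(-0.710702) ≈ 135.292°

C = 135.3°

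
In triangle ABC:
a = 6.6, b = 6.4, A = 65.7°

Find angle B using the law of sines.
a/sin(A) = b/sin(B)  ⇒  sin(B) = b·sin(A)/a = 6.4·sin(65.7°)/6.6
sin(65.7°) ≈ 0.911403
sin(B) ≈ 6.4·0.911403/6.6 ≈ 5.83298/6.6 ≈ 0.883785
B = arcsin(0.883785) ≈ 62.1024°
(Since b ≤ a we need B ≤ A, so the obtuse alternative 180° − 62.1024° ≈ 117.898° is rejected.)

B = 62.1°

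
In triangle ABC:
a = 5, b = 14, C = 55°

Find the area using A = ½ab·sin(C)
A = ½·a·b·sin(C) = ½·5·14·sin(55°)
sin(55°) ≈ 0.819152
A ≈ ½·70·0.819152 = 35·0.819152 ≈ 28.6703

Area = 28.67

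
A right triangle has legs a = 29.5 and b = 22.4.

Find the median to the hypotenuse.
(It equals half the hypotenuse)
Hypotenuse c = √(a² + b²) = √(870.25 + 501.76) = √1372.01 ≈ 37.0407
Median to hypotenuse = c/2 ≈ 37.0407/2 ≈ 18.5203

Median = 18.52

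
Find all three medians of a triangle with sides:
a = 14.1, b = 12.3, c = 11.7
Median formula: m_a = ½√(2b² + 2c² − a²) (and cyclically). a² = 198.81, b² = 151.29, c² = 136.89.
m_a = ½√(2·151.29 + 2·136.89 − 198.81) = ½√377.55 ≈ ½·19.4306 ≈ 9.71532
m_b = ½√(2·198.81 + 2·136.89 − 151.29) = ½√520.11 ≈ ½·22.8059 ≈ 11.403
m_c = ½√(2·198.81 + 2·151.29 − 136.89) = ½√563.31 ≈ ½·23.7342 ≈ 11.8671

m_a = 9.715, m_b = 11.4, m_c = 11.87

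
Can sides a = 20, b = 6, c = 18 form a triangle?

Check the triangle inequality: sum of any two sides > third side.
a + b vs c: 20 + 6 = 26 > 18  ✓
a + c vs b: 20 + 18 = 38 > 6  ✓
b + c vs a: 6 + 18 = 24 > 20  ✓

Yes, triangle inequality satisfied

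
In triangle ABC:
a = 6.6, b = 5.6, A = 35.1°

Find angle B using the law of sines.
a/sin(A) = b/sin(B)  ⇒  sin(B) = b·sin(A)/a = 5.6·sin(35.1°)/6.6
sin(35.1°) ≈ 0.575005
sin(B) ≈ 5.6·0.575005/6.6 ≈ 3.22003/6.6 ≈ 0.487883
B = arcsin(0.487883) ≈ 29.2015°
(Since b ≤ a we need B ≤ A, so the obtuse alternative 180° − 29.2015° ≈ 150.798° is rejected.)

B = 29.2°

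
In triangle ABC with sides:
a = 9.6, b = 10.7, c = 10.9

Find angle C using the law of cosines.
c² = a² + b² − 2ab·cos(C)  ⇒  cos(C) = (a² + b² − c²)/(2ab)
cos(C) = (9.6² + 10.7² − 10.9²)/(2·9.6·10.7) = (92.16 + 114.49 − 118.81)/205.44 = 87.84/205.44 ≈ 0.42757
C = arccos(0.42757) ≈ 64.6865°

C = 64.69°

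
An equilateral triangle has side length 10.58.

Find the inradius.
r = Area/s with s the semi-perimeter.
Area = (√3/4)·10.58² = (√3/4)·111.9364 ≈ 0.433013·111.9364 ≈ 48.4699
s = 3·10.58/2 = 15.87
r ≈ 48.4699/15.87 ≈ 3.05418
(Equivalently r = side/(2√3) = 10.58/3.4641 ≈ 3.05418.)

r = 3.054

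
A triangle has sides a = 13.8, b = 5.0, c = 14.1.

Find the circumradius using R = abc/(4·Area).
First find the area with Heron's formula.
s = (13.8 + 5.0 + 14.1)/2 = 16.45
Area = √(s(s−a)(s−b)(s−c)) = √(16.45·2.65·11.45·2.35) ≈ √1172.97 ≈ 34.2486
abc = 13.8·5.0·14.1 = 972.9
R = abc/(4·Area) ≈ 972.9/(4·34.2486) = 972.9/136.994 ≈ 7.10175

R = 7.102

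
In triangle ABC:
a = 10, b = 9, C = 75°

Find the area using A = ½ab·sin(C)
A = ½·a·b·sin(C) = ½·10·9·sin(75°)
sin(75°) ≈ 0.965926
A ≈ ½·90·0.965926 = 45·0.965926 ≈ 43.4667

Area = 43.47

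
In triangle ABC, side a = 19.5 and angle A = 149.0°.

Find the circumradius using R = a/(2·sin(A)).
R = a/(2·sin(A)) = 19.5/(2·sin(149.0°))
sin(149.0°) ≈ 0.515038
R ≈ 19.5/(2·0.515038) = 19.5/1.03008 ≈ 18.9306

R = 18.93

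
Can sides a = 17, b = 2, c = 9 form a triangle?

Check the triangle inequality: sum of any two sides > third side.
a + b vs c: 17 + 2 = 19 > 9  ✓
a + c vs b: 17 + 9 = 26 > 2  ✓
b + c vs a: 2 + 9 = 11 ≤ 17  ✗

No: 2 + 9 = 11 is not > 17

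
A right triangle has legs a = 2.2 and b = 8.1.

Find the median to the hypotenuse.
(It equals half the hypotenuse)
Hypotenuse c = √(a² + b²) = √(4.84 + 65.61) = √70.45 ≈ 8.39345
Median to hypotenuse = c/2 ≈ 8.39345/2 ≈ 4.19672

Median = 4.197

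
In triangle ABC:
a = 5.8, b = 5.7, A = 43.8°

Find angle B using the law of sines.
a/sin(A) = b/sin(B)  ⇒  sin(B) = b·sin(A)/a = 5.7·sin(43.8°)/5.8
sin(43.8°) ≈ 0.692143
sin(B) ≈ 5.7·0.692143/5.8 ≈ 3.94522/5.8 ≈ 0.68021
B = arcsin(0.68021) ≈ 42.86°
(Since b ≤ a we need B ≤ A, so the obtuse alternative 180° − 42.86° ≈ 137.14° is rejected.)

B = 42.86°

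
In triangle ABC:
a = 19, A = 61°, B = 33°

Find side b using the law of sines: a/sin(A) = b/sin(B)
a/sin(A) = b/sin(B)  ⇒  b = a·sin(B)/sin(A) = 19·sin(33°)/sin(61°)
sin(33°) ≈ 0.544639, sin(61°) ≈ 0.87462
b ≈ 19·0.544639/0.87462 ≈ 10.3481/0.87462 ≈ 11.8316

b = 11.83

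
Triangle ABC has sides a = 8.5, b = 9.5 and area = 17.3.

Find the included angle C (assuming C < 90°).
Area = ½·a·b·sin(C)  ⇒  sin(C) = 2·Area/(a·b) = 2·17.3/(8.5·9.5) = 34.6/80.75 ≈ 0.428483
C = arcsin(0.428483) ≈ 25.3713° (taking the acute solution since C < 90°)

C = 25.37°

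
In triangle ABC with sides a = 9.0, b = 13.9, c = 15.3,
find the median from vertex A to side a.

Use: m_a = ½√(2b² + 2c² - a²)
m_a = ½√(2·13.9² + 2·15.3² − 9.0²) = ½√(2·193.21 + 2·234.09 − 81) = ½√(386.42 + 468.18 − 81) = ½√773.6
√773.6 ≈ 27.8137, so m_a ≈ 13.9068

m_a = 13.91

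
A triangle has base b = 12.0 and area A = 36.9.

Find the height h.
A = ½·b·h  ⇒  h = 2A/b = 2·36.9/12.0 = 73.8/12.0 ≈ 6.15

h = 6.15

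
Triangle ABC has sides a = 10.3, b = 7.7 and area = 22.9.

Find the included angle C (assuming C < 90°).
Area = ½·a·b·sin(C)  ⇒  sin(C) = 2·Area/(a·b) = 2·22.9/(10.3·7.7) = 45.8/79.31 ≈ 0.577481
C = arcsin(0.577481) ≈ 35.2735° (taking the acute solution since C < 90°)

C = 35.27°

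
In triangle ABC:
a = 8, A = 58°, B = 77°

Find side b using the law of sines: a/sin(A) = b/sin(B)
a/sin(A) = b/sin(B)  ⇒  b = a·sin(B)/sin(A) = 8·sin(77°)/sin(58°)
sin(77°) ≈ 0.97437, sin(58°) ≈ 0.848048
b ≈ 8·0.97437/0.848048 ≈ 7.79496/0.848048 ≈ 9.19165

b = 9.192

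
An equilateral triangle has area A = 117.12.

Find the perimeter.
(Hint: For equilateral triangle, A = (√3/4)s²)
A = (√3/4)s²  ⇒  s² = 4A/√3 = 4·117.12/√3 = 468.48/1.73205 ≈ 270.477
s ≈ √270.477 ≈ 16.4462
Perimeter = 3s ≈ 3·16.4462 ≈ 49.3386

Perimeter = 49.34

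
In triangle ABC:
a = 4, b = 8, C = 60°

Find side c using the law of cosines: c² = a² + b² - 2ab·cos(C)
c² = 4² + 8² − 2·4·8·cos(60°)
cos(60°) ≈ 0.5
c² ≈ 16 + 64 − 64·(0.5) ≈ 80 − 32 ≈ 48
c ≈ √48 ≈ 6.9282

c = 6.928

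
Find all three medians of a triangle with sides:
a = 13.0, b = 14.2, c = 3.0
Median formula: m_a = ½√(2b² + 2c² − a²) (and cyclically). a² = 169, b² = 201.64, c² = 9.
m_a = ½√(2·201.64 + 2·9 − 169) = ½√252.28 ≈ ½·15.8833 ≈ 7.94166
m_b = ½√(2·169 + 2·9 − 201.64) = ½√154.36 ≈ ½·12.4242 ≈ 6.21208
m_c = ½√(2·169 + 2·201.64 − 9) = ½√732.28 ≈ ½·27.0607 ≈ 13.5303

m_a = 7.942, m_b = 6.212, m_c = 13.53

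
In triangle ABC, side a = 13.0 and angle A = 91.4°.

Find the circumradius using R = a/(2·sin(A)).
R = a/(2·sin(A)) = 13.0/(2·sin(91.4°))
sin(91.4°) ≈ 0.999701
R ≈ 13.0/(2·0.999701) = 13.0/1.9994 ≈ 6.50194

R = 6.502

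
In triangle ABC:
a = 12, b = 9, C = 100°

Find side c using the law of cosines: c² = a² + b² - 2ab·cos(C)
c² = 12² + 9² − 2·12·9·cos(100°)
cos(100°) ≈ -0.173648
c² ≈ 144 + 81 − 216·(-0.173648) ≈ 225 + 37.508 ≈ 262.508
c ≈ √262.508 ≈ 16.2021

c = 16.2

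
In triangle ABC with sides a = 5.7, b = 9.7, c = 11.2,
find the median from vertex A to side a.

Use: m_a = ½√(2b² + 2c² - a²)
m_a = ½√(2·9.7² + 2·11.2² − 5.7²) = ½√(2·94.09 + 2·125.44 − 32.49) = ½√(188.18 + 250.88 − 32.49) = ½√406.57
√406.57 ≈ 20.1636, so m_a ≈ 10.0818

m_a = 10.08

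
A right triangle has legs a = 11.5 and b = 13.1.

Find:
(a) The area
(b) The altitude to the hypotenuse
(a) The legs are perpendicular, so Area = ½·a·b = ½·11.5·13.1 = ½·150.65 = 75.325
(b) Hypotenuse c = √(a² + b²) = √(132.25 + 171.61) = √303.86 ≈ 17.4316
    Area = ½·c·h_c  ⇒  h_c = 2·Area/c = 150.65/17.4316 ≈ 8.64236

Area = 75.325, h_c = 8.642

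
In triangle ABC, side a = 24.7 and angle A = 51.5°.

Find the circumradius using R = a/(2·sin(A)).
R = a/(2·sin(A)) = 24.7/(2·sin(51.5°))
sin(51.5°) ≈ 0.782608
R ≈ 24.7/(2·0.782608) = 24.7/1.56522 ≈ 15.7806

R = 15.78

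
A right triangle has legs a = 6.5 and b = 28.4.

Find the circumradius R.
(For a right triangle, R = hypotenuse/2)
Hypotenuse c = √(a² + b²) = √(42.25 + 806.56) = √848.81 ≈ 29.1343
R = c/2 ≈ 29.1343/2 ≈ 14.5672

R = 14.57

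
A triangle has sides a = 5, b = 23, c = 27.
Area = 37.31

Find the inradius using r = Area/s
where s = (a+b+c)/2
s = (5 + 23 + 27)/2 = 55/2 = 27.5
r = Area/s = 37.31/27.5 ≈ 1.35673

r = 1.357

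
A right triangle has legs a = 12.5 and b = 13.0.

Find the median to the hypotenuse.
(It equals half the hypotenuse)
Hypotenuse c = √(a² + b²) = √(156.25 + 169) = √325.25 ≈ 18.0347
Median to hypotenuse = c/2 ≈ 18.0347/2 ≈ 9.01734

Median = 9.017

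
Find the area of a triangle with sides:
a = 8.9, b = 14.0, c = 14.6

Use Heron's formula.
s = (8.9 + 14.0 + 14.6)/2 = 37.5/2 = 18.75
s − a = 9.85, s − b = 4.75, s − c = 4.15
s(s−a)(s−b)(s−c) = 18.75·9.85·4.75·4.15 ≈ 3640.65
Area = √3640.65 ≈ 60.3378

Area = 60.34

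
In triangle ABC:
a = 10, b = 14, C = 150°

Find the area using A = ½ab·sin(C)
A = ½·a·b·sin(C) = ½·10·14·sin(150°)
sin(150°) ≈ 0.5
A ≈ ½·140·0.5 = 70·0.5 ≈ 35

Area = 35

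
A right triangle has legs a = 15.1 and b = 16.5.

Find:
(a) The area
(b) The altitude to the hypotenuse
(a) The legs are perpendicular, so Area = ½·a·b = ½·15.1·16.5 = ½·249.15 = 124.575
(b) Hypotenuse c = √(a² + b²) = √(228.01 + 272.25) = √500.26 ≈ 22.3665
    Area = ½·c·h_c  ⇒  h_c = 2·Area/c = 249.15/22.3665 ≈ 11.1394

Area = 124.575, h_c = 11.14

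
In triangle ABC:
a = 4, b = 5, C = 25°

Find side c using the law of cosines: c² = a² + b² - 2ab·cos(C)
c² = 4² + 5² − 2·4·5·cos(25°)
cos(25°) ≈ 0.906308
c² ≈ 16 + 25 − 40·(0.906308) ≈ 41 − 36.2523 ≈ 4.74769
c ≈ √4.74769 ≈ 2.17892

c = 2.179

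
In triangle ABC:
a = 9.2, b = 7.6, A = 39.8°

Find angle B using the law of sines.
a/sin(A) = b/sin(B)  ⇒  sin(B) = b·sin(A)/a = 7.6·sin(39.8°)/9.2
sin(39.8°) ≈ 0.64011
sin(B) ≈ 7.6·0.64011/9.2 ≈ 4.86483/9.2 ≈ 0.528786
B = arcsin(0.528786) ≈ 31.9235°
(Since b ≤ a we need B ≤ A, so the obtuse alternative 180° − 31.9235° ≈ 148.077° is rejected.)

B = 31.92°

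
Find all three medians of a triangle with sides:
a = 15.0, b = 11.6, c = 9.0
Median formula: m_a = ½√(2b² + 2c² − a²) (and cyclically). a² = 225, b² = 134.56, c² = 81.
m_a = ½√(2·134.56 + 2·81 − 225) = ½√206.12 ≈ ½·14.3569 ≈ 7.17844
m_b = ½√(2·225 + 2·81 − 134.56) = ½√477.44 ≈ ½·21.8504 ≈ 10.9252
m_c = ½√(2·225 + 2·134.56 − 81) = ½√638.12 ≈ ½·25.261 ≈ 12.6305

m_a = 7.178, m_b = 10.93, m_c = 12.63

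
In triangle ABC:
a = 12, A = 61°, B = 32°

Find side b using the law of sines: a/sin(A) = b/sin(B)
a/sin(A) = b/sin(B)  ⇒  b = a·sin(B)/sin(A) = 12·sin(32°)/sin(61°)
sin(32°) ≈ 0.529919, sin(61°) ≈ 0.87462
b ≈ 12·0.529919/0.87462 ≈ 6.35903/0.87462 ≈ 7.27062

b = 7.271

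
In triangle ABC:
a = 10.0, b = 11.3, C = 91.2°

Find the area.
Two sides and the included angle (SAS): A = ½·a·b·sin(C) = ½·10.0·11.3·sin(91.2°)
sin(91.2°) ≈ 0.999781
A ≈ ½·113·0.999781 = 56.5·0.999781 ≈ 56.4876

Area = 56.49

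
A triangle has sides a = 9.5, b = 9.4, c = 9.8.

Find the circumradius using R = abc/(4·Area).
First find the area with Heron's formula.
s = (9.5 + 9.4 + 9.8)/2 = 14.35
Area = √(s(s−a)(s−b)(s−c)) = √(14.35·4.85·4.95·4.55) ≈ √1567.51 ≈ 39.5918
abc = 9.5·9.4·9.8 = 875.14
R = abc/(4·Area) ≈ 875.14/(4·39.5918) = 875.14/158.367 ≈ 5.52602

R = 5.526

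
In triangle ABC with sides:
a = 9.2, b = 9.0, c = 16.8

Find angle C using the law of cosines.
c² = a² + b² − 2ab·cos(C)  ⇒  cos(C) = (a² + b² − c²)/(2ab)
cos(C) = (9.2² + 9.0² − 16.8²)/(2·9.2·9.0) = (84.64 + 81 − 282.24)/165.6 = -116.6/165.6 ≈ -0.704106
C = arccos(-0.704106) ≈ 134.757°

C = 134.8°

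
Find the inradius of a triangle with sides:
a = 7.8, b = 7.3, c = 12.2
r = Area/s where s is the semi-perimeter.
s = (7.8 + 7.3 + 12.2)/2 = 27.3/2 = 13.65
Area = √(s(s−a)(s−b)(s−c)) = √(13.65·5.85·6.35·1.45) ≈ √735.242 ≈ 27.1153
r ≈ 27.1153/13.65 ≈ 1.98647

r = 1.986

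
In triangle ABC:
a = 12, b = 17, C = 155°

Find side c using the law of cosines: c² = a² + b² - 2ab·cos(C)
c² = 12² + 17² − 2·12·17·cos(155°)
cos(155°) ≈ -0.906308
c² ≈ 144 + 289 − 408·(-0.906308) ≈ 433 + 369.774 ≈ 802.774
c ≈ √802.774 ≈ 28.3333

c = 28.33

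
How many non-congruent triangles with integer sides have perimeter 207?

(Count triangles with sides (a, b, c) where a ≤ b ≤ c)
Let a ≤ b ≤ c with a + b + c = 207. The only binding inequality is a + b > c, i.e. 207 − c > c, so c < 207/2; and c ≥ 207/3 since c is the largest side.
So 69 ≤ c ≤ 103. For each c, b runs from ⌈(207 − c)/2⌉ up to c (then a = 207 − b − c satisfies 1 ≤ a ≤ b automatically), giving c − ⌈(207 − c)/2⌉ + 1 choices.
Summing over c: 1 + 2 + 4 + 5 + … + 50 + 52  (35 terms, c = 69, …, 103) = 919
Check (closed form: nearest integer to p²/48 for even p, (p+3)²/48 for odd p): (207+3)²/48 = 210²/48 = 44100/48 ≈ 918.75 → 919

919 triangles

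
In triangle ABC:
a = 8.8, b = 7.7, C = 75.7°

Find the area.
Two sides and the included angle (SAS): A = ½·a·b·sin(C) = ½·8.8·7.7·sin(75.7°)
sin(75.7°) ≈ 0.969016
A ≈ ½·67.76·0.969016 = 33.88·0.969016 ≈ 32.8303

Area = 32.83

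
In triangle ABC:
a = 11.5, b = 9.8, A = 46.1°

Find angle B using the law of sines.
a/sin(A) = b/sin(B)  ⇒  sin(B) = b·sin(A)/a = 9.8·sin(46.1°)/11.5
sin(46.1°) ≈ 0.720551
sin(B) ≈ 9.8·0.720551/11.5 ≈ 7.0614/11.5 ≈ 0.614035
B = arcsin(0.614035) ≈ 37.8818°
(Since b ≤ a we need B ≤ A, so the obtuse alternative 180° − 37.8818° ≈ 142.118° is rejected.)

B = 37.88°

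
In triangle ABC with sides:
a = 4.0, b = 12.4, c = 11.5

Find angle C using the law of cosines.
c² = a² + b² − 2ab·cos(C)  ⇒  cos(C) = (a² + b² − c²)/(2ab)
cos(C) = (4.0² + 12.4² − 11.5²)/(2·4.0·12.4) = (16 + 153.76 − 132.25)/99.2 = 37.51/99.2 ≈ 0.378125
C = arccos(0.378125) ≈ 67.7824°

C = 67.78°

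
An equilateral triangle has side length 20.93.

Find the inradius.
r = Area/s with s the semi-perimeter.
Area = (√3/4)·20.93² = (√3/4)·438.0649 ≈ 0.433013·438.0649 ≈ 189.688
s = 3·20.93/2 = 31.395
r ≈ 189.688/31.395 ≈ 6.04197
(Equivalently r = side/(2√3) = 20.93/3.4641 ≈ 6.04197.)

r = 6.042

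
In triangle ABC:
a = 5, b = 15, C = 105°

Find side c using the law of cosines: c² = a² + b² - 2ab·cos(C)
c² = 5² + 15² − 2·5·15·cos(105°)
cos(105°) ≈ -0.258819
c² ≈ 25 + 225 − 150·(-0.258819) ≈ 250 + 38.8229 ≈ 288.823
c ≈ √288.823 ≈ 16.9948

c = 16.99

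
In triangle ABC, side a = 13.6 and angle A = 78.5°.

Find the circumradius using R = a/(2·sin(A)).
R = a/(2·sin(A)) = 13.6/(2·sin(78.5°))
sin(78.5°) ≈ 0.979925
R ≈ 13.6/(2·0.979925) = 13.6/1.95985 ≈ 6.93931

R = 6.939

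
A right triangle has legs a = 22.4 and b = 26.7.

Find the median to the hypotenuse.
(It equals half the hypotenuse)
Hypotenuse c = √(a² + b²) = √(501.76 + 712.89) = √1214.65 ≈ 34.8518
Median to hypotenuse = c/2 ≈ 34.8518/2 ≈ 17.4259

Median = 17.43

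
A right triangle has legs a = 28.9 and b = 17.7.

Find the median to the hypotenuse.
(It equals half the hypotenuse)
Hypotenuse c = √(a² + b²) = √(835.21 + 313.29) = √1148.5 ≈ 33.8895
Median to hypotenuse = c/2 ≈ 33.8895/2 ≈ 16.9448

Median = 16.94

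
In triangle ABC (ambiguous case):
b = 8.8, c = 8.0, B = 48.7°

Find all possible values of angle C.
b/sin(B) = c/sin(C)  ⇒  sin(C) = c·sin(B)/b = 8.0·sin(48.7°)/8.8
sin(48.7°) ≈ 0.751264
sin(C) ≈ 8.0·0.751264/8.8 ≈ 6.01011/8.8 ≈ 0.682967
Candidate 1: C₁ = arcsin(0.682967) ≈ 43.076°  →  A = 180° − 48.7° − 43.076° ≈ 88.224° > 0, valid
Candidate 2: C₂ = 180° − C₁ ≈ 136.924°  →  A = 180° − 48.7° − 136.924° ≈ -5.624° ≤ 0, not a valid triangle

C = 43.08° (one solution)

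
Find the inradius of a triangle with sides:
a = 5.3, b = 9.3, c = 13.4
r = Area/s where s is the semi-perimeter.
s = (5.3 + 9.3 + 13.4)/2 = 28/2 = 14
Area = √(s(s−a)(s−b)(s−c)) = √(14·8.7·4.7·0.6) ≈ √343.476 ≈ 18.5331
r ≈ 18.5331/14 ≈ 1.32379

r = 1.324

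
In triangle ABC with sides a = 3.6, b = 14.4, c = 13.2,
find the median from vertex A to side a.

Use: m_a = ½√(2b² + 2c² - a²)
m_a = ½√(2·14.4² + 2·13.2² − 3.6²) = ½√(2·207.36 + 2·174.24 − 12.96) = ½√(414.72 + 348.48 − 12.96) = ½√750.24
√750.24 ≈ 27.3905, so m_a ≈ 13.6953

m_a = 13.7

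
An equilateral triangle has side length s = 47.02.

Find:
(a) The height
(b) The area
(a) The height splits the triangle into two 30-60-90 halves: h = s·√3/2 = 47.02·1.73205/2 ≈ 81.441/2 ≈ 40.7205
(b) Area = (√3/4)·s² = (√3/4)·47.02² = (√3/4)·2210.8804 ≈ 0.433013·2210.8804 ≈ 957.339

Height = 40.72, Area = 957.3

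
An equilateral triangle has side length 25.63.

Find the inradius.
r = Area/s with s the semi-perimeter.
Area = (√3/4)·25.63² = (√3/4)·656.8969 ≈ 0.433013·656.8969 ≈ 284.445
s = 3·25.63/2 = 38.445
r ≈ 284.445/38.445 ≈ 7.39874
(Equivalently r = side/(2√3) = 25.63/3.4641 ≈ 7.39874.)

r = 7.399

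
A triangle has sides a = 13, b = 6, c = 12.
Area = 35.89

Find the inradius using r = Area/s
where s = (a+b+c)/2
s = (13 + 6 + 12)/2 = 31/2 = 15.5
r = Area/s = 35.89/15.5 ≈ 2.31548

r = 2.315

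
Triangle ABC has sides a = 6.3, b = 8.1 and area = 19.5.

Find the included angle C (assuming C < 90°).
Area = ½·a·b·sin(C)  ⇒  sin(C) = 2·Area/(a·b) = 2·19.5/(6.3·8.1) = 39/51.03 ≈ 0.764256
C = arcsin(0.764256) ≈ 49.8409° (taking the acute solution since C < 90°)

C = 49.84°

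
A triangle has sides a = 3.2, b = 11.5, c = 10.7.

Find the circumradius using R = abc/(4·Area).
First find the area with Heron's formula.
s = (3.2 + 11.5 + 10.7)/2 = 12.7
Area = √(s(s−a)(s−b)(s−c)) = √(12.7·9.5·1.2·2) ≈ √289.56 ≈ 17.0165
abc = 3.2·11.5·10.7 = 393.76
R = abc/(4·Area) ≈ 393.76/(4·17.0165) = 393.76/68.0659 ≈ 5.78499

R = 5.785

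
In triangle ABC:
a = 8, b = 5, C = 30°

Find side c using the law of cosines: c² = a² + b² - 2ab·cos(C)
c² = 8² + 5² − 2·8·5·cos(30°)
cos(30°) ≈ 0.866025
c² ≈ 64 + 25 − 80·(0.866025) ≈ 89 − 69.282 ≈ 19.718
c ≈ √19.718 ≈ 4.44049

c = 4.44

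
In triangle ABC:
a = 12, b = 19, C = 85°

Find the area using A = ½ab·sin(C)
A = ½·a·b·sin(C) = ½·12·19·sin(85°)
sin(85°) ≈ 0.996195
A ≈ ½·228·0.996195 = 114·0.996195 ≈ 113.566

Area = 113.6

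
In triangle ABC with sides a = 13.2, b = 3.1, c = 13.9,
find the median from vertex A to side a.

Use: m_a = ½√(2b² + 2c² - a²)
m_a = ½√(2·3.1² + 2·13.9² − 13.2²) = ½√(2·9.61 + 2·193.21 − 174.24) = ½√(19.22 + 386.42 − 174.24) = ½√231.4
√231.4 ≈ 15.2118, so m_a ≈ 7.60592

m_a = 7.606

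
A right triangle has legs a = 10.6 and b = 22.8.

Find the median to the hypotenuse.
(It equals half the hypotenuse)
Hypotenuse c = √(a² + b²) = √(112.36 + 519.84) = √632.2 ≈ 25.1436
Median to hypotenuse = c/2 ≈ 25.1436/2 ≈ 12.5718

Median = 12.57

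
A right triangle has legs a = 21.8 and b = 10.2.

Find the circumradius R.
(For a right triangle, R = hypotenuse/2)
Hypotenuse c = √(a² + b²) = √(475.24 + 104.04) = √579.28 ≈ 24.0682
R = c/2 ≈ 24.0682/2 ≈ 12.0341

R = 12.03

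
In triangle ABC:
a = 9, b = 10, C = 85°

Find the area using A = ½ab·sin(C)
A = ½·a·b·sin(C) = ½·9·10·sin(85°)
sin(85°) ≈ 0.996195
A ≈ ½·90·0.996195 = 45·0.996195 ≈ 44.8288

Area = 44.83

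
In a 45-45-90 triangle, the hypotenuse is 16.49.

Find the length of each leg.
In a 45-45-90 triangle hypotenuse = leg·√2, so leg = hypotenuse/√2.
Leg = 16.49/√2 ≈ 16.49/1.41421 ≈ 11.6602

Each leg = 11.66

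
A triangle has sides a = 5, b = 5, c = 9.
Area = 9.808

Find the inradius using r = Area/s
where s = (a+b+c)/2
s = (5 + 5 + 9)/2 = 19/2 = 9.5
r = Area/s = 9.808/9.5 ≈ 1.03242

r = 1.032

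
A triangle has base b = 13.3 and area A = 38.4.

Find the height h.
A = ½·b·h  ⇒  h = 2A/b = 2·38.4/13.3 = 76.8/13.3 ≈ 5.77444

h = 5.774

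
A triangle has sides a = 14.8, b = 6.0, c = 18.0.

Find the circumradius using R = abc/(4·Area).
First find the area with Heron's formula.
s = (14.8 + 6.0 + 18.0)/2 = 19.4
Area = √(s(s−a)(s−b)(s−c)) = √(19.4·4.6·13.4·1.4) ≈ √1674.14 ≈ 40.9163
abc = 14.8·6.0·18.0 = 1598.4
R = abc/(4·Area) ≈ 1598.4/(4·40.9163) = 1598.4/163.665 ≈ 9.76628

R = 9.766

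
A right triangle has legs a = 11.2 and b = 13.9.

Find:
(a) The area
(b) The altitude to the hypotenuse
(a) The legs are perpendicular, so Area = ½·a·b = ½·11.2·13.9 = ½·155.68 = 77.84
(b) Hypotenuse c = √(a² + b²) = √(125.44 + 193.21) = √318.65 ≈ 17.8508
    Area = ½·c·h_c  ⇒  h_c = 2·Area/c = 155.68/17.8508 ≈ 8.72119

Area = 77.84, h_c = 8.721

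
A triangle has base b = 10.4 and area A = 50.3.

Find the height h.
A = ½·b·h  ⇒  h = 2A/b = 2·50.3/10.4 = 100.6/10.4 ≈ 9.67308

h = 9.673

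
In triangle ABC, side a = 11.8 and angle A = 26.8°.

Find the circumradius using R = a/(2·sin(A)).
R = a/(2·sin(A)) = 11.8/(2·sin(26.8°))
sin(26.8°) ≈ 0.450878
R ≈ 11.8/(2·0.450878) = 11.8/0.901755 ≈ 13.0856

R = 13.09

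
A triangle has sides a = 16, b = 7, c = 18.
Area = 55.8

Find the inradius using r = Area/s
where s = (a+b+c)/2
s = (16 + 7 + 18)/2 = 41/2 = 20.5
r = Area/s = 55.8/20.5 ≈ 2.72195

r = 2.722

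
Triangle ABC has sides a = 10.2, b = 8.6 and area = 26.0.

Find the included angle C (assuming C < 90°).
Area = ½·a·b·sin(C)  ⇒  sin(C) = 2·Area/(a·b) = 2·26.0/(10.2·8.6) = 52/87.72 ≈ 0.592795
C = arcsin(0.592795) ≈ 36.3556° (taking the acute solution since C < 90°)

C = 36.36°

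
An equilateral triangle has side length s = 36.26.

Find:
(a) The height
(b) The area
(a) The height splits the triangle into two 30-60-90 halves: h = s·√3/2 = 36.26·1.73205/2 ≈ 62.8042/2 ≈ 31.4021
(b) Area = (√3/4)·s² = (√3/4)·36.26² = (√3/4)·1314.7876 ≈ 0.433013·1314.7876 ≈ 569.32

Height = 31.4, Area = 569.3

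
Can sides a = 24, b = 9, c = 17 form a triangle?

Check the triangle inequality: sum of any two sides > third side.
a + b vs c: 24 + 9 = 33 > 17  ✓
a + c vs b: 24 + 17 = 41 > 9  ✓
b + c vs a: 9 + 17 = 26 > 24  ✓

Yes, triangle inequality satisfied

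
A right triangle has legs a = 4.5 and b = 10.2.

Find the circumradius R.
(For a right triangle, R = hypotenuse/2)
Hypotenuse c = √(a² + b²) = √(20.25 + 104.04) = √124.29 ≈ 11.1485
R = c/2 ≈ 11.1485/2 ≈ 5.57427

R = 5.574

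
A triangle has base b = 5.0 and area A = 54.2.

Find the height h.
A = ½·b·h  ⇒  h = 2A/b = 2·54.2/5.0 = 108.4/5.0 ≈ 21.68

h = 21.68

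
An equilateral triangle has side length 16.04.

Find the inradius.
r = Area/s with s the semi-perimeter.
Area = (√3/4)·16.04² = (√3/4)·257.2816 ≈ 0.433013·257.2816 ≈ 111.406
s = 3·16.04/2 = 24.06
r ≈ 111.406/24.06 ≈ 4.63035
(Equivalently r = side/(2√3) = 16.04/3.4641 ≈ 4.63035.)

r = 4.63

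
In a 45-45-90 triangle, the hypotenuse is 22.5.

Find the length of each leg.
In a 45-45-90 triangle hypotenuse = leg·√2, so leg = hypotenuse/√2.
Leg = 22.5/√2 ≈ 22.5/1.41421 ≈ 15.9099

Each leg = 15.91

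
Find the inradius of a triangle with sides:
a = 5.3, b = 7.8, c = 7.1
r = Area/s where s is the semi-perimeter.
s = (5.3 + 7.8 + 7.1)/2 = 20.2/2 = 10.1
Area = √(s(s−a)(s−b)(s−c)) = √(10.1·4.8·2.3·3) ≈ √334.512 ≈ 18.2897
r ≈ 18.2897/10.1 ≈ 1.81086

r = 1.811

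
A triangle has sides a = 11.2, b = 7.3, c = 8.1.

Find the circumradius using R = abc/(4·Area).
First find the area with Heron's formula.
s = (11.2 + 7.3 + 8.1)/2 = 13.3
Area = √(s(s−a)(s−b)(s−c)) = √(13.3·2.1·6·5.2) ≈ √871.416 ≈ 29.5198
abc = 11.2·7.3·8.1 = 662.256
R = abc/(4·Area) ≈ 662.256/(4·29.5198) = 662.256/118.079 ≈ 5.60858

R = 5.609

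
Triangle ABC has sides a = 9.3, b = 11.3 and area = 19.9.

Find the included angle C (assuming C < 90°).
Area = ½·a·b·sin(C)  ⇒  sin(C) = 2·Area/(a·b) = 2·19.9/(9.3·11.3) = 39.8/105.09 ≈ 0.378723
C = arcsin(0.378723) ≈ 22.2546° (taking the acute solution since C < 90°)

C = 22.25°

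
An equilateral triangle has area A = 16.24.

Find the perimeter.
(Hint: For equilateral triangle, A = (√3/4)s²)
A = (√3/4)s²  ⇒  s² = 4A/√3 = 4·16.24/√3 = 64.96/1.73205 ≈ 37.5047
s ≈ √37.5047 ≈ 6.12411
Perimeter = 3s ≈ 3·6.12411 ≈ 18.3723

Perimeter = 18.37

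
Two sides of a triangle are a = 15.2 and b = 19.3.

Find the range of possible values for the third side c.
Triangle inequality: |a − b| < c < a + b
|a − b| = |15.2 − 19.3| = 4.1
a + b = 15.2 + 19.3 = 34.5

4.1 < c < 34.5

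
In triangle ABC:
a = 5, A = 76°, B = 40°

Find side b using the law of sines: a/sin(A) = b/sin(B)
a/sin(A) = b/sin(B)  ⇒  b = a·sin(B)/sin(A) = 5·sin(40°)/sin(76°)
sin(40°) ≈ 0.642788, sin(76°) ≈ 0.970296
b ≈ 5·0.642788/0.970296 ≈ 3.21394/0.970296 ≈ 3.31233

b = 3.312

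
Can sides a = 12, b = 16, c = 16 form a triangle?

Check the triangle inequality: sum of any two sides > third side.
a + b vs c: 12 + 16 = 28 > 16  ✓
a + c vs b: 12 + 16 = 28 > 16  ✓
b + c vs a: 16 + 16 = 32 > 12  ✓

Yes, triangle inequality satisfied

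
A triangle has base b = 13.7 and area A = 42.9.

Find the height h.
A = ½·b·h  ⇒  h = 2A/b = 2·42.9/13.7 = 85.8/13.7 ≈ 6.26277

h = 6.263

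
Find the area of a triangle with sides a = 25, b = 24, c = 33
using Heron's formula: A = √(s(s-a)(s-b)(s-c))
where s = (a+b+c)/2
s = (25 + 24 + 33)/2 = 82/2 = 41
s − a = 16, s − b = 17, s − c = 8
s(s−a)(s−b)(s−c) = 41·16·17·8 = 89216
Area = √89216 ≈ 298.69

s = 41.0, Area = 298.7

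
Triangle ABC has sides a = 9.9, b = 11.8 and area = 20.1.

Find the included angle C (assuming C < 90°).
Area = ½·a·b·sin(C)  ⇒  sin(C) = 2·Area/(a·b) = 2·20.1/(9.9·11.8) = 40.2/116.82 ≈ 0.344119
C = arcsin(0.344119) ≈ 20.128° (taking the acute solution since C < 90°)

C = 20.13°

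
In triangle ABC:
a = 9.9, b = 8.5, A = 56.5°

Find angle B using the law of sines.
a/sin(A) = b/sin(B)  ⇒  sin(B) = b·sin(A)/a = 8.5·sin(56.5°)/9.9
sin(56.5°) ≈ 0.833886
sin(B) ≈ 8.5·0.833886/9.9 ≈ 7.08803/9.9 ≈ 0.715963
B = arcsin(0.715963) ≈ 45.7221°
(Since b ≤ a we need B ≤ A, so the obtuse alternative 180° − 45.7221° ≈ 134.278° is rejected.)

B = 45.72°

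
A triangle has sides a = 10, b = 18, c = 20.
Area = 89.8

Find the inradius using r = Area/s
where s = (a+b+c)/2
s = (10 + 18 + 20)/2 = 48/2 = 24
r = Area/s = 89.8/24 ≈ 3.74167

r = 3.742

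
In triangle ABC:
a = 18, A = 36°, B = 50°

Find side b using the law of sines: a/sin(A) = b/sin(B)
a/sin(A) = b/sin(B)  ⇒  b = a·sin(B)/sin(A) = 18·sin(50°)/sin(36°)
sin(50°) ≈ 0.766044, sin(36°) ≈ 0.587785
b ≈ 18·0.766044/0.587785 ≈ 13.7888/0.587785 ≈ 23.4589

b = 23.46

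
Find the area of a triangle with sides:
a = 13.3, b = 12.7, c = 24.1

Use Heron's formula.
s = (13.3 + 12.7 + 24.1)/2 = 50.1/2 = 25.05
s − a = 11.75, s − b = 12.35, s − c = 0.95
s(s−a)(s−b)(s−c) = 25.05·11.75·12.35·0.95 ≈ 3453.31
Area = √3453.31 ≈ 58.7649

Area = 58.76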